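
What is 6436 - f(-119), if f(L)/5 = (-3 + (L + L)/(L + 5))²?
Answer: 20897044/3249 ≈ 6431.8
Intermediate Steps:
f(L) = 5*(-3 + 2*L/(5 + L))² (f(L) = 5*(-3 + (L + L)/(L + 5))² = 5*(-3 + (2*L)/(5 + L))² = 5*(-3 + 2*L/(5 + L))²)
6436 - f(-119) = 6436 - 5*(15 - 119)²/(5 - 119)² = 6436 - 5*(-104)²/(-114)² = 6436 - 5*10816/12996 = 6436 - 1*13520/3249 = 6436 - 13520/3249 = 20897044/3249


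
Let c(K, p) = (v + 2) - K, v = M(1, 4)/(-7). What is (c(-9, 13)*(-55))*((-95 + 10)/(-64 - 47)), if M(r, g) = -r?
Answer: -121550/259 ≈ -469.31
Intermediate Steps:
v = 1/7 (v = -1*1/(-7) = -1*(-1/7) = 1/7 ≈ 0.14286)
c(K, p) = 15/7 - K (c(K, p) = (1/7 + 2) - K = 15/7 - K)
(c(-9, 13)*(-55))*((-95 + 10)/(-64 - 47)) = ((15/7 - 1*(-9))*(-55))*((-95 + 10)/(-64 - 47)) = ((15/7 + 9)*(-55))*(-85/(-111)) = ((78/7)*(-55))*(-85*(-1/111)) = -4290/7*85/111 = -121550/259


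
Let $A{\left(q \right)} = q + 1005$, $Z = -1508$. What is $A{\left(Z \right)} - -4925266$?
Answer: $4924763$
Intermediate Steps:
$A{\left(q \right)} = 1005 + q$
$A{\left(Z \right)} - -4925266 = \left(1005 - 1508\right) - -4925266 = -503 + 4925266 = 4924763$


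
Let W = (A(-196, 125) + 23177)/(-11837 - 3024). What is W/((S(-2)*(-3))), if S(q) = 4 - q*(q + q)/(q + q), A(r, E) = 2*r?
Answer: 1085/12738 ≈ 0.085178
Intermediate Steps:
W = -3255/2123 (W = (2*(-196) + 23177)/(-11837 - 3024) = (-392 + 23177)/(-14861) = 22785*(-1/14861) = -3255/2123 ≈ -1.5332)
S(q) = 4 - q (S(q) = 4 - q*(2*q)/((2*q)) = 4 - q*(2*q)*(1/(2*q)) = 4 - q)
W/((S(-2)*(-3))) = -3255*(-1/(3*(4 - 1*(-2))))/2123 = -3255*(-1/(3*(4 + 2)))/2123 = -3255/(2123*(6*(-3))) = -3255/2123/(-18) = -3255/2123*(-1/18) = 1085/12738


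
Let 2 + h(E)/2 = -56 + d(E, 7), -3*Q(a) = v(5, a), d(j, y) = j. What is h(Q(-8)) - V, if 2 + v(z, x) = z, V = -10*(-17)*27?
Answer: -4708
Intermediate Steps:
V = 4590 (V = 170*27 = 4590)
v(z, x) = -2 + z
Q(a) = -1 (Q(a) = -(-2 + 5)/3 = -1/3*3 = -1)
h(E) = -116 + 2*E (h(E) = -4 + 2*(-56 + E) = -4 + (-112 + 2*E) = -116 + 2*E)
h(Q(-8)) - V = (-116 + 2*(-1)) - 1*4590 = (-116 - 2) - 4590 = -118 - 4590 = -4708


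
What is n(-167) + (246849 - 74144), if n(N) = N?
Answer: 172538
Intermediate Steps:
n(-167) + (246849 - 74144) = -167 + (246849 - 74144) = -167 + 172705 = 172538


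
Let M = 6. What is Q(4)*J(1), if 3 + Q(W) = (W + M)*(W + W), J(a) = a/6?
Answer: 77/6 ≈ 12.833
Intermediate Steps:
J(a) = a/6 (J(a) = a*(⅙) = a/6)
Q(W) = -3 + 2*W*(6 + W) (Q(W) = -3 + (W + 6)*(W + W) = -3 + (6 + W)*(2*W) = -3 + 2*W*(6 + W))
Q(4)*J(1) = (-3 + 2*4² + 12*4)*((⅙)*1) = (-3 + 2*16 + 48)*(⅙) = (-3 + 32 + 48)*(⅙) = 77*(⅙) = 77/6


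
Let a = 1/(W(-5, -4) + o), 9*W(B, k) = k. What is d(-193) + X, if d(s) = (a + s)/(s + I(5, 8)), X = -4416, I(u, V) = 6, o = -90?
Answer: -672037577/152218 ≈ -4415.0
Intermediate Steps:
W(B, k) = k/9
a = -9/814 (a = 1/((1/9)*(-4) - 90) = 1/(-4/9 - 90) = 1/(-814/9) = -9/814 ≈ -0.011057)
d(s) = (-9/814 + s)/(6 + s) (d(s) = (-9/814 + s)/(s + 6) = (-9/814 + s)/(6 + s))
d(-193) + X = (-9/814 - 193)/(6 - 193) - 4416 = -157111/814/(-187) - 4416 = -1/187*(-157111/814) - 4416 = 157111/152218 - 4416 = -672037577/152218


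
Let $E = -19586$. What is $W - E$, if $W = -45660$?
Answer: $-26074$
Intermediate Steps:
$W - E = -45660 - -19586 = -45660 + 19586 = -26074$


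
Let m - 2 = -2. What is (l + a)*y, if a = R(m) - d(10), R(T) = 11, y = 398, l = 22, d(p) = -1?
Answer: 13532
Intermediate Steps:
m = 0 (m = 2 - 2 = 0)
a = 12 (a = 11 - 1*(-1) = 11 + 1 = 12)
(l + a)*y = (22 + 12)*398 = 34*398 = 13532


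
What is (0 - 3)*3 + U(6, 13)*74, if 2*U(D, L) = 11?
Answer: 398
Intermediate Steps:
U(D, L) = 11/2 (U(D, L) = (½)*11 = 11/2)
(0 - 3)*3 + U(6, 13)*74 = (0 - 3)*3 + (11/2)*74 = -3*3 + 407 = -9 + 407 = 398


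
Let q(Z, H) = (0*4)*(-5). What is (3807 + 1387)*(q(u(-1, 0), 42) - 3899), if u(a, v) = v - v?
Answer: -20251406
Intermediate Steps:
u(a, v) = 0
q(Z, H) = 0 (q(Z, H) = 0*(-5) = 0)
(3807 + 1387)*(q(u(-1, 0), 42) - 3899) = (3807 + 1387)*(0 - 3899) = 5194*(-3899) = -20251406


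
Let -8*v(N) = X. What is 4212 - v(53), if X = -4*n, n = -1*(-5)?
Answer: 8419/2 ≈ 4209.5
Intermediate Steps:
n = 5
X = -20 (X = -4*5 = -20)
v(N) = 5/2 (v(N) = -⅛*(-20) = 5/2)
4212 - v(53) = 4212 - 1*5/2 = 4212 - 5/2 = 8419/2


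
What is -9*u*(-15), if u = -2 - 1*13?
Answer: -2025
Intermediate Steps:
u = -15 (u = -2 - 13 = -15)
-9*u*(-15) = -9*(-15)*(-15) = 135*(-15) = -2025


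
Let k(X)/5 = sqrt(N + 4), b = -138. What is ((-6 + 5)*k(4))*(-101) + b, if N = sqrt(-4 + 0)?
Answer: -138 + 505*sqrt(4 + 2*I) ≈ 901.38 + 245.36*I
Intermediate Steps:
N = 2*I (N = sqrt(-4) = 2*I ≈ 2.0*I)
k(X) = 5*sqrt(4 + 2*I) (k(X) = 5*sqrt(2*I + 4) = 5*sqrt(4 + 2*I))
((-6 + 5)*k(4))*(-101) + b = ((-6 + 5)*(5*sqrt(4 + 2*I)))*(-101) - 138 = -5*sqrt(4 + 2*I)*(-101) - 138 = 505*sqrt(4 + 2*I) - 138 = -138 + 505*sqrt(4 + 2*I)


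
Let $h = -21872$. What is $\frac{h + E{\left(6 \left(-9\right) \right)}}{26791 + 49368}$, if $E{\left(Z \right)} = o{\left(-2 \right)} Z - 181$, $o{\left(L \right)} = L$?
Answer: $- \frac{21945}{76159} \approx -0.28815$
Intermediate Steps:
$E{\left(Z \right)} = -181 - 2 Z$ ($E{\left(Z \right)} = - 2 Z - 181 = -181 - 2 Z$)
$\frac{h + E{\left(6 \left(-9\right) \right)}}{26791 + 49368} = \frac{-21872 - \left(181 + 2 \cdot 6 \left(-9\right)\right)}{26791 + 49368} = \frac{-21872 - 73}{76159} = \left(-21872 + \left(-181 + 108\right)\right) \frac{1}{76159} = \left(-21872 - 73\right) \frac{1}{76159} = \left(-21945\right) \frac{1}{76159} = - \frac{21945}{76159}$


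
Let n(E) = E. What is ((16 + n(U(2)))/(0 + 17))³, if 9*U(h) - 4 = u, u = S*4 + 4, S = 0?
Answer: 3511808/3581577 ≈ 0.98052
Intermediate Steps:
u = 4 (u = 0*4 + 4 = 0 + 4 = 4)
U(h) = 8/9 (U(h) = 4/9 + (⅑)*4 = 4/9 + 4/9 = 8/9)
((16 + n(U(2)))/(0 + 17))³ = ((16 + 8/9)/(0 + 17))³ = ((152/9)/17)³ = ((152/9)*(1/17))³ = (152/153)³ = 3511808/3581577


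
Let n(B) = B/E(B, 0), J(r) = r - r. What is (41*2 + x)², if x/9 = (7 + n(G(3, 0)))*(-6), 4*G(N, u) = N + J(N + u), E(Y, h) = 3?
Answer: 383161/4 ≈ 95790.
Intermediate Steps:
J(r) = 0
G(N, u) = N/4 (G(N, u) = (N + 0)/4 = N/4)
n(B) = B/3
x = -783/2 (x = 9*((7 + ((¼)*3)/3)*(-6)) = 9*((7 + (⅓)*(¾))*(-6)) = 9*((7 + ¼)*(-6)) = 9*((29/4)*(-6)) = 9*(-87/2) = -783/2 ≈ -391.50)
(41*2 + x)² = (41*2 - 783/2)² = (82 - 783/2)² = (-619/2)² = 383161/4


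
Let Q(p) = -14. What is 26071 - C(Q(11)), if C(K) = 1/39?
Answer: 1016768/39 ≈ 26071.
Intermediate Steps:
C(K) = 1/39
26071 - C(Q(11)) = 26071 - 1*1/39 = 26071 - 1/39 = 1016768/39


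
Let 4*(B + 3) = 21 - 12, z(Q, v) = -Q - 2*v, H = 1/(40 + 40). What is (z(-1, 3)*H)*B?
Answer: 3/64 ≈ 0.046875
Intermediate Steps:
H = 1/80 ≈ 0.012500
B = -¾ (B = -3 + (21 - 12)/4 = -3 + (¼)*9 = -3 + 9/4 = -¾ ≈ -0.75000)
(z(-1, 3)*H)*B = ((-1*(-1) - 2*3)*(1/80))*(-¾) = ((1 - 6)*(1/80))*(-¾) = -5*1/80*(-¾) = -1/16*(-¾) = 3/64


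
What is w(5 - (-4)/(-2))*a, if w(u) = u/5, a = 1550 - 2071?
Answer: -1563/5 ≈ -312.60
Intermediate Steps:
a = -521
w(u) = u/5 (w(u) = u*(1/5) = u/5)
w(5 - (-4)/(-2))*a = ((5 - (-4)/(-2))/5)*(-521) = ((5 - (-4)*(-1)/2)/5)*(-521) = ((5 - 1*2)/5)*(-521) = ((5 - 2)/5)*(-521) = ((1/5)*3)*(-521) = (3/5)*(-521) = -1563/5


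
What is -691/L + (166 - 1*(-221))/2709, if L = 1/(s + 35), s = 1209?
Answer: -6017227/7 ≈ -8.5960e+5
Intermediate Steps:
L = 1/1244 (L = 1/(1209 + 35) = 1/1244 ≈ 0.00080386)
-691/L + (166 - 1*(-221))/2709 = -691/1/1244 + (166 - 1*(-221))/2709 = -691*1244 + (166 + 221)*(1/2709) = -859604 + 387*(1/2709) = -859604 + ⅐ = -6017227/7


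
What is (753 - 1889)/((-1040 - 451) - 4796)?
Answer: 1136/6287 ≈ 0.18069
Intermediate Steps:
(753 - 1889)/((-1040 - 451) - 4796) = -1136/(-1491 - 4796) = -1136/(-6287) = -1136*(-1/6287) = 1136/6287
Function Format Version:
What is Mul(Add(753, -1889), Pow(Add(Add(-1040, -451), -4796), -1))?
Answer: Rational(1136, 6287) ≈ 0.18069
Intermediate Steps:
Mul(Add(753, -1889), Pow(Add(Add(-1040, -451), -4796), -1)) = Mul(-1136, Pow(Add(-1491, -4796), -1)) = Mul(-1136, Pow(-6287, -1)) = Mul(-1136, Rational(-1, 6287)) = Rational(1136, 6287)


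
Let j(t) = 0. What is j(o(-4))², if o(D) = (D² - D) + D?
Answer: 0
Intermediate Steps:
o(D) = D²
j(o(-4))² = 0² = 0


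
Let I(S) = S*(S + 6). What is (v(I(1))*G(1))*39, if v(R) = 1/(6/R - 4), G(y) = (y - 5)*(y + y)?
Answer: 1092/11 ≈ 99.273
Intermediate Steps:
I(S) = S*(6 + S)
G(y) = 2*y*(-5 + y) (G(y) = (-5 + y)*(2*y) = 2*y*(-5 + y))
v(R) = 1/(-4 + 6/R)
(v(I(1))*G(1))*39 = ((-1*(6 + 1)/(-6 + 4*(1*(6 + 1))))*(2*1*(-5 + 1)))*39 = ((-1*7/(-6 + 4*(1*7)))*(2*1*(-4)))*39 = (-1*7/(-6 + 4*7)*(-8))*39 = (-1*7/(-6 + 28)*(-8))*39 = (-1*7/22*(-8))*39 = (-1*7*1/22*(-8))*39 = -7/22*(-8)*39 = (28/11)*39 = 1092/11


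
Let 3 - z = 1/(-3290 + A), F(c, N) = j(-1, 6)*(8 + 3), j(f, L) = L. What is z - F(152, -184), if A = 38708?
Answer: -2231335/35418 ≈ -63.000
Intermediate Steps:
F(c, N) = 66 (F(c, N) = 6*(8 + 3) = 6*11 = 66)
z = 106253/35418 (z = 3 - 1/(-3290 + 38708) = 3 - 1/35418 = 106253/35418 ≈ 3.0000)
z - F(152, -184) = 106253/35418 - 1*66 = 106253/35418 - 66 = -2231335/35418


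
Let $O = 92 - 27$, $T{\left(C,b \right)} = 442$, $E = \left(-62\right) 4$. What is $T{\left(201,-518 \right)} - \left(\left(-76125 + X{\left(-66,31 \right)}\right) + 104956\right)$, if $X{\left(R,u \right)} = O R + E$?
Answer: $-23851$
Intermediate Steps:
$E = -248$
$O = 65$
$X{\left(R,u \right)} = -248 + 65 R$ ($X{\left(R,u \right)} = 65 R - 248 = -248 + 65 R$)
$T{\left(201,-518 \right)} - \left(\left(-76125 + X{\left(-66,31 \right)}\right) + 104956\right) = 442 - \left(\left(-76125 + \left(-248 + 65 \left(-66\right)\right)\right) + 104956\right) = 442 - \left(\left(-76125 - 4538\right) + 104956\right) = 442 - \left(-80663 + 104956\right) = 442 - 24293 = -23851$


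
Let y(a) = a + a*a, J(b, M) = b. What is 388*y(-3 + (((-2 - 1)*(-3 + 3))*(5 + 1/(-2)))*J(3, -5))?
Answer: 2328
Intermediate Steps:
y(a) = a + a**2
388*y(-3 + (((-2 - 1)*(-3 + 3))*(5 + 1/(-2)))*J(3, -5)) = 388*((-3 + (((-2 - 1)*(-3 + 3))*(5 + 1/(-2)))*3)*(1 + (-3 + (((-2 - 1)*(-3 + 3))*(5 + 1/(-2)))*3))) = 388*((-3 + ((-3*0)*(5 - 1/2))*3)*(1 + (-3 + ((-3*0)*(5 - 1/2))*3))) = 388*((-3 + (0*(9/2))*3)*(1 + (-3 + (0*(9/2))*3))) = 388*((-3 + 0*3)*(1 + (-3 + 0*3))) = 388*((-3 + 0)*(1 + (-3 + 0))) = 388*(-3*(1 - 3)) = 388*(-3*(-2)) = 388*6 = 2328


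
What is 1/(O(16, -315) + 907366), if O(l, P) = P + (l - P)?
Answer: 1/907382 ≈ 1.1021e-6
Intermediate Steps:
O(l, P) = l
1/(O(16, -315) + 907366) = 1/(16 + 907366) = 1/907382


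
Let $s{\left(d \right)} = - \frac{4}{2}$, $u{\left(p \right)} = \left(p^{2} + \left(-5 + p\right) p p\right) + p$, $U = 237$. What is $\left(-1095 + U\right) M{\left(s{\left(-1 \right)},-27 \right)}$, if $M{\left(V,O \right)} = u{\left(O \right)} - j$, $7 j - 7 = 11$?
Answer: $\frac{135907200}{7} \approx 1.9415 \cdot 10^{7}$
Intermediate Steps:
$u{\left(p \right)} = p + p^{2} + p^{2} \left(-5 + p\right)$ ($u{\left(p \right)} = \left(p^{2} + p \left(-5 + p\right) p\right) + p = \left(p^{2} + p^{2} \left(-5 + p\right)\right) + p = p + p^{2} + p^{2} \left(-5 + p\right)$)
$j = \frac{18}{7}$ ($j = 1 + \frac{1}{7} \cdot 11 = 1 + \frac{11}{7} = \frac{18}{7} \approx 2.5714$)
$s{\left(d \right)} = -2$ ($s{\left(d \right)} = \left(-4\right) \frac{1}{2} = -2$)
$M{\left(V,O \right)} = - \frac{18}{7} + O \left(1 + O^{2} - 4 O\right)$ ($M{\left(V,O \right)} = O \left(1 + O^{2} - 4 O\right) - \frac{18}{7} = - \frac{18}{7} + O \left(1 + O^{2} - 4 O\right)$)
$\left(-1095 + U\right) M{\left(s{\left(-1 \right)},-27 \right)} = \left(-1095 + 237\right) \left(- \frac{18}{7} - 27 + \left(-27\right)^{3} - 4 \left(-27\right)^{2}\right) = - 858 \left(- \frac{18}{7} - 27 - 19683 - 2916\right) = \left(-858\right) \left(- \frac{158400}{7}\right) = \frac{135907200}{7}$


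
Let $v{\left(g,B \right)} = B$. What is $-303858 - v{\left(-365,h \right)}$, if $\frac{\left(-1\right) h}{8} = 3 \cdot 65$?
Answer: $-302298$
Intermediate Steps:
$h = -1560$ ($h = - 8 \cdot 3 \cdot 65 = \left(-8\right) 195 = -1560$)
$-303858 - v{\left(-365,h \right)} = -303858 - -1560 = -303858 + 1560 = -302298$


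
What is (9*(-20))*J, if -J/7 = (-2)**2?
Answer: 5040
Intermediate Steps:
J = -28 (J = -7*(-2)**2 = -7*4 = -28)
(9*(-20))*J = (9*(-20))*(-28) = -180*(-28) = 5040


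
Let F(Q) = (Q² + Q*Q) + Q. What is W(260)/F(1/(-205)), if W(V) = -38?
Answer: 1596950/203 ≈ 7866.8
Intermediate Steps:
F(Q) = Q + 2*Q² (F(Q) = (Q² + Q²) + Q = 2*Q² + Q = Q + 2*Q²)
W(260)/F(1/(-205)) = -38*(-205/(1 + 2/(-205))) = -38*(-205/(1 + 2*(-1/205))) = -38*(-205/(1 - 2/205)) = -38/((-1/205*203/205)) = -38/(-203/42025) = -38*(-42025/203) = 1596950/203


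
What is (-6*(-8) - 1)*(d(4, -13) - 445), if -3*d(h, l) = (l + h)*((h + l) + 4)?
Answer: -21620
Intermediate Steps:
d(h, l) = -(h + l)*(4 + h + l)/3 (d(h, l) = -(l + h)*((h + l) + 4)/3 = -(h + l)*(4 + h + l)/3)
(-6*(-8) - 1)*(d(4, -13) - 445) = (-6*(-8) - 1)*((-4/3*4 - 4/3*(-13) - ⅓*4² - ⅓*(-13)² - ⅔*4*(-13)) - 445) = (48 - 1)*((-16/3 + 52/3 - ⅓*16 - ⅓*169 + 104/3) - 445) = 47*((-16/3 + 52/3 - 16/3 - 169/3 + 104/3) - 445) = 47*(-15 - 445) = 47*(-460) = -21620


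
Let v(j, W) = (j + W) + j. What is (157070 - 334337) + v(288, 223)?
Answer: -176468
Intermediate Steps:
v(j, W) = W + 2*j (v(j, W) = (W + j) + j = W + 2*j)
(157070 - 334337) + v(288, 223) = (157070 - 334337) + (223 + 2*288) = -177267 + (223 + 576) = -177267 + 799 = -176468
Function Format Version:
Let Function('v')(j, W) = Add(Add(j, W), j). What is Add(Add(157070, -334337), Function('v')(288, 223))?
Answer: -176468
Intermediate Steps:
Function('v')(j, W) = Add(W, Mul(2, j)) (Function('v')(j, W) = Add(Add(W, j), j) = Add(W, Mul(2, j)))
Add(Add(157070, -334337), Function('v')(288, 223)) = Add(Add(157070, -334337), Add(223, Mul(2, 288))) = Add(-177267, Add(223, 576)) = Add(-177267, 799) = -176468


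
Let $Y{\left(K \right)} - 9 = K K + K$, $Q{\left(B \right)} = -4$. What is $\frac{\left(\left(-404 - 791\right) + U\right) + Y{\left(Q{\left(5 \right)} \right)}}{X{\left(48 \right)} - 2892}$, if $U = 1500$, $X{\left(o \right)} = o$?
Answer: $- \frac{163}{1422} \approx -0.11463$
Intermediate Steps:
$Y{\left(K \right)} = 9 + K + K^{2}$ ($Y{\left(K \right)} = 9 + \left(K K + K\right) = 9 + \left(K^{2} + K\right) = 9 + \left(K + K^{2}\right) = 9 + K + K^{2}$)
$\frac{\left(\left(-404 - 791\right) + U\right) + Y{\left(Q{\left(5 \right)} \right)}}{X{\left(48 \right)} - 2892} = \frac{\left(\left(-404 - 791\right) + 1500\right) + \left(9 - 4 + \left(-4\right)^{2}\right)}{48 - 2892} = \frac{\left(-1195 + 1500\right) + \left(9 - 4 + 16\right)}{-2844} = \left(305 + 21\right) \left(- \frac{1}{2844}\right) = 326 \left(- \frac{1}{2844}\right) = - \frac{163}{1422}$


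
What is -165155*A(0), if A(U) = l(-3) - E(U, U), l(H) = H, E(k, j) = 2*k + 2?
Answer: 825775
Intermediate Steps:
E(k, j) = 2 + 2*k
A(U) = -5 - 2*U (A(U) = -3 - (2 + 2*U) = -3 + (-2 - 2*U) = -5 - 2*U)
-165155*A(0) = -165155*(-5 - 2*0) = -165155*(-5 + 0) = -165155*(-5) = 825775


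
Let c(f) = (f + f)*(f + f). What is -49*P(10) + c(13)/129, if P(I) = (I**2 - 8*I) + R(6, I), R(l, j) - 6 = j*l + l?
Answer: -580856/129 ≈ -4502.8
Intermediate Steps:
R(l, j) = 6 + l + j*l (R(l, j) = 6 + (j*l + l) = 6 + (l + j*l) = 6 + l + j*l)
c(f) = 4*f**2 (c(f) = (2*f)*(2*f) = 4*f**2)
P(I) = 12 + I**2 - 2*I (P(I) = (I**2 - 8*I) + (6 + 6 + I*6) = (I**2 - 8*I) + (6 + 6 + 6*I) = (I**2 - 8*I) + (12 + 6*I) = 12 + I**2 - 2*I)
-49*P(10) + c(13)/129 = -49*(12 + 10**2 - 2*10) + (4*13**2)/129 = -49*(12 + 100 - 20) + (4*169)*(1/129) = -49*92 + 676*(1/129) = -4508 + 676/129 = -580856/129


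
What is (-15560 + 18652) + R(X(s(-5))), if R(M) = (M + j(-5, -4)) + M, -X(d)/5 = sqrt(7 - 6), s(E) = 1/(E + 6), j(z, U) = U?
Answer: 3078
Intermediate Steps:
s(E) = 1/(6 + E)
X(d) = -5 (X(d) = -5*sqrt(7 - 6) = -5*sqrt(1) = -5*1 = -5)
R(M) = -4 + 2*M (R(M) = (M - 4) + M = (-4 + M) + M = -4 + 2*M)
(-15560 + 18652) + R(X(s(-5))) = (-15560 + 18652) + (-4 + 2*(-5)) = 3092 + (-4 - 10) = 3092 - 14 = 3078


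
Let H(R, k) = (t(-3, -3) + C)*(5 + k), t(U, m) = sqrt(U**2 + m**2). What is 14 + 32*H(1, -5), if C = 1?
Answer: 14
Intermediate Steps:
H(R, k) = (1 + 3*sqrt(2))*(5 + k) (H(R, k) = (sqrt((-3)**2 + (-3)**2) + 1)*(5 + k) = (sqrt(9 + 9) + 1)*(5 + k) = (sqrt(18) + 1)*(5 + k) = (3*sqrt(2) + 1)*(5 + k) = (1 + 3*sqrt(2))*(5 + k))
14 + 32*H(1, -5) = 14 + 32*(5 - 5 + 15*sqrt(2) + 3*(-5)*sqrt(2)) = 14 + 32*(5 - 5 + 15*sqrt(2) - 15*sqrt(2)) = 14 + 32*0 = 14 + 0 = 14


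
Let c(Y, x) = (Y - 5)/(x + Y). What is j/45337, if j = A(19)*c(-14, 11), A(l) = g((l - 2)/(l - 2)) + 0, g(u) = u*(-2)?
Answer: -38/136011 ≈ -0.00027939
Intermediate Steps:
g(u) = -2*u
c(Y, x) = (-5 + Y)/(Y + x)
A(l) = -2 (A(l) = -2*(l - 2)/(l - 2) + 0 = -2*(-2 + l)/(-2 + l) + 0 = -2*1 + 0 = -2 + 0 = -2)
j = -38/3 (j = -2*(-5 - 14)/(-14 + 11) = -2*(-19)/(-3) = -(-2)*(-19)/3 = -2*19/3 = -38/3 ≈ -12.667)
j/45337 = -38/3/45337 = -38/3*1/45337 = -38/136011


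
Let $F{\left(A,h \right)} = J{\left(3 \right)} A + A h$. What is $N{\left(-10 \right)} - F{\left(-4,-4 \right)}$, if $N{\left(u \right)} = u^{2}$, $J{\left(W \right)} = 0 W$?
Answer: $84$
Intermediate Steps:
$J{\left(W \right)} = 0$
$F{\left(A,h \right)} = A h$ ($F{\left(A,h \right)} = 0 A + A h = 0 + A h = A h$)
$N{\left(-10 \right)} - F{\left(-4,-4 \right)} = \left(-10\right)^{2} - \left(-4\right) \left(-4\right) = 100 - 16 = 84$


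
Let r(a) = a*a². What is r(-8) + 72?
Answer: -440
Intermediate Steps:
r(a) = a³
r(-8) + 72 = (-8)³ + 72 = -512 + 72 = -440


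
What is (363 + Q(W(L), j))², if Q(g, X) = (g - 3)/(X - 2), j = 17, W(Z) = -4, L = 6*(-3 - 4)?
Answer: 29571844/225 ≈ 1.3143e+5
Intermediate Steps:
L = -42 (L = 6*(-7) = -42)
Q(g, X) = (-3 + g)/(-2 + X)
(363 + Q(W(L), j))² = (363 + (-3 - 4)/(-2 + 17))² = (363 - 7/15)² = (5438/15)² = 29571844/225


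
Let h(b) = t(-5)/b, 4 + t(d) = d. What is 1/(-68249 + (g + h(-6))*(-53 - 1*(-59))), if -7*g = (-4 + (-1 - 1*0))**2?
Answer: -7/477830 ≈ -1.4650e-5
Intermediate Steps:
t(d) = -4 + d
h(b) = -9/b (h(b) = (-4 - 5)/b = -9/b)
g = -25/7 (g = -(-4 + (-1 - 1*0))**2/7 = -(-4 + (-1 + 0))**2/7 = -(-4 - 1)**2/7 = -1/7*(-5)**2 = -1/7*25 = -25/7 ≈ -3.5714)
1/(-68249 + (g + h(-6))*(-53 - 1*(-59))) = 1/(-68249 + (-25/7 - 9/(-6))*(-53 - 1*(-59))) = 1/(-68249 + (-25/7 - 9*(-1/6))*(-53 + 59)) = 1/(-68249 + (-25/7 + 3/2)*6) = 1/(-68249 - 29/14*6) = 1/(-68249 - 87/7) = 1/(-477830/7) = -7/477830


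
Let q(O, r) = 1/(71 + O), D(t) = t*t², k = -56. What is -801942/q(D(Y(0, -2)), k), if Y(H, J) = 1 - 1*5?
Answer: -5613594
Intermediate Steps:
Y(H, J) = -4 (Y(H, J) = 1 - 5 = -4)
D(t) = t³
-801942/q(D(Y(0, -2)), k) = -801942/(1/(71 + (-4)³)) = -801942/(1/(71 - 64)) = -801942/(1/7) = -801942/⅐ = -801942*7 = -5613594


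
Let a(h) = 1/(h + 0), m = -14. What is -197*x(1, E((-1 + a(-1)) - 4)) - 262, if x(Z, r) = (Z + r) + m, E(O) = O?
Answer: 3481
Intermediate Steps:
a(h) = 1/h
x(Z, r) = -14 + Z + r (x(Z, r) = (Z + r) - 14 = -14 + Z + r)
-197*x(1, E((-1 + a(-1)) - 4)) - 262 = -197*(-14 + 1 + ((-1 + 1/(-1)) - 4)) - 262 = -197*(-14 + 1 + ((-1 - 1) - 4)) - 262 = -197*(-14 + 1 + (-2 - 4)) - 262 = -197*(-14 + 1 - 6) - 262 = -197*(-19) - 262 = 3743 - 262 = 3481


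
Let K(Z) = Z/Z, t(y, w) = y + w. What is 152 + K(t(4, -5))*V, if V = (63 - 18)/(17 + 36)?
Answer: 8101/53 ≈ 152.85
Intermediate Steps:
V = 45/53 ≈ 0.84906
t(y, w) = w + y
K(Z) = 1
152 + K(t(4, -5))*V = 152 + 1*(45/53) = 152 + 45/53 = 8101/53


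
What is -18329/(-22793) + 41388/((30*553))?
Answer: 207905799/63022645 ≈ 3.2989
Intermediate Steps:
-18329/(-22793) + 41388/((30*553)) = -18329*(-1/22793) + 41388/16590 = 18329/22793 + 41388*(1/16590) = 18329/22793 + 6898/2765 = 207905799/63022645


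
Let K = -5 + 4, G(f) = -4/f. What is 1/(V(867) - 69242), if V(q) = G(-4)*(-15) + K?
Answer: -1/69258 ≈ -1.4439e-5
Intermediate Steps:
K = -1
V(q) = -16 (V(q) = -4/(-4)*(-15) - 1 = -4*(-¼)*(-15) - 1 = 1*(-15) - 1 = -15 - 1 = -16)
1/(V(867) - 69242) = 1/(-16 - 69242) = 1/(-69258) = -1/69258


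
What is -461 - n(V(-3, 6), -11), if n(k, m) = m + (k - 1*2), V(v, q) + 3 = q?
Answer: -451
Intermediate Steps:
V(v, q) = -3 + q
n(k, m) = -2 + k + m (n(k, m) = m + (k - 2) = m + (-2 + k) = -2 + k + m)
-461 - n(V(-3, 6), -11) = -461 - (-2 + (-3 + 6) - 11) = -461 - (-2 + 3 - 11) = -461 - 1*(-10) = -461 + 10 = -451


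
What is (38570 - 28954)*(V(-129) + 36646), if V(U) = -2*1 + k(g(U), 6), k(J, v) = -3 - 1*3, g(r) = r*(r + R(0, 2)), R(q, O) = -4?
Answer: 352311008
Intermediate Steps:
g(r) = r*(-4 + r) (g(r) = r*(r - 4) = r*(-4 + r))
k(J, v) = -6 (k(J, v) = -3 - 3 = -6)
V(U) = -8 (V(U) = -2*1 - 6 = -2 - 6 = -8)
(38570 - 28954)*(V(-129) + 36646) = (38570 - 28954)*(-8 + 36646) = 9616*36638 = 352311008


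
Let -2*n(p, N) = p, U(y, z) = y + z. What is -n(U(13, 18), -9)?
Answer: 31/2 ≈ 15.500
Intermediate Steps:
n(p, N) = -p/2
-n(U(13, 18), -9) = -(-1)*(13 + 18)/2 = -(-1)*31/2 = -1*(-31/2) = 31/2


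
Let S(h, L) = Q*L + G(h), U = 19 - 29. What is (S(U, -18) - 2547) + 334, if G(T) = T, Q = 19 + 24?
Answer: -2997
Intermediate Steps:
Q = 43
U = -10
S(h, L) = h + 43*L (S(h, L) = 43*L + h = h + 43*L)
(S(U, -18) - 2547) + 334 = ((-10 + 43*(-18)) - 2547) + 334 = ((-10 - 774) - 2547) + 334 = (-784 - 2547) + 334 = -3331 + 334 = -2997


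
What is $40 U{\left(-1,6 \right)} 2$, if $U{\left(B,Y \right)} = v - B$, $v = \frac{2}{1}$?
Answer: $240$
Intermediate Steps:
$v = 2$ ($v = 2 \cdot 1 = 2$)
$U{\left(B,Y \right)} = 2 - B$
$40 U{\left(-1,6 \right)} 2 = 40 \left(2 - -1\right) 2 = 40 \left(2 + 1\right) 2 = 40 \cdot 3 \cdot 2 = 120 \cdot 2 = 240$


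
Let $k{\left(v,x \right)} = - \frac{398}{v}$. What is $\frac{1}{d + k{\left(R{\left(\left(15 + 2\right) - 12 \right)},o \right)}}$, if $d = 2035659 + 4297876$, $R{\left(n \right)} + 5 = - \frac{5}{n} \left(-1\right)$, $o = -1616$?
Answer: $\frac{2}{12667269} \approx 1.5789 \cdot 10^{-7}$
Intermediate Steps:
$R{\left(n \right)} = -5 + \frac{5}{n}$ ($R{\left(n \right)} = -5 + - \frac{5}{n} \left(-1\right) = -5 + \frac{5}{n}$)
$d = 6333535$
$\frac{1}{d + k{\left(R{\left(\left(15 + 2\right) - 12 \right)},o \right)}} = \frac{1}{6333535 - \frac{398}{-5 + \frac{5}{\left(15 + 2\right) - 12}}} = \frac{1}{6333535 - \frac{398}{-5 + \frac{5}{17 - 12}}} = \frac{1}{6333535 - \frac{398}{-5 + \frac{5}{5}}} = \frac{1}{6333535 - \frac{398}{-5 + 5 \cdot \frac{1}{5}}} = \frac{1}{6333535 - \frac{398}{-5 + 1}} = \frac{1}{6333535 - \frac{398}{-4}} = \frac{1}{6333535 - - \frac{199}{2}} = \frac{1}{6333535 + \frac{199}{2}} = \frac{1}{\frac{12667269}{2}} = \frac{2}{12667269}$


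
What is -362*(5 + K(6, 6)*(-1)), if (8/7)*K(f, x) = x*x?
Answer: 9593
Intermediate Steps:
K(f, x) = 7*x²/8 (K(f, x) = 7*(x*x)/8 = 7*x²/8)
-362*(5 + K(6, 6)*(-1)) = -362*(5 + ((7/8)*6²)*(-1)) = -362*(5 + ((7/8)*36)*(-1)) = -362*(5 + (63/2)*(-1)) = -362*(5 - 63/2) = -362*(-53/2) = 9593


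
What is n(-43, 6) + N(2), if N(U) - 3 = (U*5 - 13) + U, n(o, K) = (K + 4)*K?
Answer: 62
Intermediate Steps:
n(o, K) = K*(4 + K) (n(o, K) = (4 + K)*K = K*(4 + K))
N(U) = -10 + 6*U (N(U) = 3 + ((U*5 - 13) + U) = 3 + ((5*U - 13) + U) = 3 + ((-13 + 5*U) + U) = 3 + (-13 + 6*U) = -10 + 6*U)
n(-43, 6) + N(2) = 6*(4 + 6) + (-10 + 6*2) = 6*10 + (-10 + 12) = 60 + 2 = 62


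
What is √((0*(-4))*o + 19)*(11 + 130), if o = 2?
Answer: 141*√19 ≈ 614.60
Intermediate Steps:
√((0*(-4))*o + 19)*(11 + 130) = √((0*(-4))*2 + 19)*(11 + 130) = √(0*2 + 19)*141 = √(0 + 19)*141 = √19*141 = 141*√19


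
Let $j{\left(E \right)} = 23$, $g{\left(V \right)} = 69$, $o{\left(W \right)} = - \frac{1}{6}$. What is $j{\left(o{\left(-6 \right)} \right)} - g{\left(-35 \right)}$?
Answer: $-46$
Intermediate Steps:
$o{\left(W \right)} = - \frac{1}{6}$ ($o{\left(W \right)} = \left(-1\right) \frac{1}{6} = - \frac{1}{6}$)
$j{\left(o{\left(-6 \right)} \right)} - g{\left(-35 \right)} = 23 - 69 = -46$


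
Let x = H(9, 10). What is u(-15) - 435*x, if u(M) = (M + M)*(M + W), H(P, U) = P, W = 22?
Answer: -4125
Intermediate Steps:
u(M) = 2*M*(22 + M) (u(M) = (M + M)*(M + 22) = (2*M)*(22 + M) = 2*M*(22 + M))
x = 9
u(-15) - 435*x = 2*(-15)*(22 - 15) - 435*9 = 2*(-15)*7 - 3915 = -210 - 3915 = -4125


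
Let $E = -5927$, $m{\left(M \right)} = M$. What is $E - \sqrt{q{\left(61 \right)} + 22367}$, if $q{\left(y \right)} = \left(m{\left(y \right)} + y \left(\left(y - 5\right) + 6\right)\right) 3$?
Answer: $-5927 - 2 \sqrt{8474} \approx -6111.1$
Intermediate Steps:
$q{\left(y \right)} = 3 y + 3 y \left(1 + y\right)$ ($q{\left(y \right)} = \left(y + y \left(\left(y - 5\right) + 6\right)\right) 3 = \left(y + y \left(\left(-5 + y\right) + 6\right)\right) 3 = \left(y + y \left(1 + y\right)\right) 3 = 3 y + 3 y \left(1 + y\right)$)
$E - \sqrt{q{\left(61 \right)} + 22367} = -5927 - \sqrt{3 \cdot 61 \left(2 + 61\right) + 22367} = -5927 - \sqrt{3 \cdot 61 \cdot 63 + 22367} = -5927 - \sqrt{11529 + 22367} = -5927 - \sqrt{33896} = -5927 - 2 \sqrt{8474}$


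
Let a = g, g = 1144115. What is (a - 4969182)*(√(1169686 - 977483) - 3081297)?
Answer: 11786167471899 - 3825067*√192203 ≈ 1.1784e+13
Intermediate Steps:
a = 1144115
(a - 4969182)*(√(1169686 - 977483) - 3081297) = (1144115 - 4969182)*(√(1169686 - 977483) - 3081297) = -3825067*(√192203 - 3081297) = -3825067*(-3081297 + √192203) = 11786167471899 - 3825067*√192203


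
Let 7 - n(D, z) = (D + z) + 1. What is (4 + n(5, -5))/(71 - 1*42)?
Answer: 10/29 ≈ 0.34483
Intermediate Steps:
n(D, z) = 6 - D - z (n(D, z) = 7 - ((D + z) + 1) = 7 - (1 + D + z) = 7 + (-1 - D - z) = 6 - D - z)
(4 + n(5, -5))/(71 - 1*42) = (4 + (6 - 1*5 - 1*(-5)))/(71 - 1*42) = (4 + (6 - 5 + 5))/(71 - 42) = (4 + 6)/29 = 10*(1/29) = 10/29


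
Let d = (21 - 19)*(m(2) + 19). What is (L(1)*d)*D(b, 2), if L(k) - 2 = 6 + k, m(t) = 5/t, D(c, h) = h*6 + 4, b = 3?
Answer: 6192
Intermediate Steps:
D(c, h) = 4 + 6*h (D(c, h) = 6*h + 4 = 4 + 6*h)
L(k) = 8 + k (L(k) = 2 + (6 + k) = 8 + k)
d = 43 (d = (21 - 19)*(5/2 + 19) = 2*(5*(1/2) + 19) = 2*(5/2 + 19) = 2*(43/2) = 43)
(L(1)*d)*D(b, 2) = ((8 + 1)*43)*(4 + 6*2) = (9*43)*(4 + 12) = 387*16 = 6192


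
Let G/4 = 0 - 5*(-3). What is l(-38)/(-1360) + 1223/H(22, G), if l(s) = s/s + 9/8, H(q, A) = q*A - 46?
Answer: 390723/407680 ≈ 0.95841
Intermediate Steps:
G = 60 (G = 4*(0 - 5*(-3)) = 4*(0 + 15) = 4*15 = 60)
H(q, A) = -46 + A*q (H(q, A) = A*q - 46 = -46 + A*q)
l(s) = 17/8 (l(s) = 1 + 9*(⅛) = 1 + 9/8 = 17/8)
l(-38)/(-1360) + 1223/H(22, G) = (17/8)/(-1360) + 1223/(-46 + 60*22) = (17/8)*(-1/1360) + 1223/(-46 + 1320) = -1/640 + 1223/1274 = 390723/407680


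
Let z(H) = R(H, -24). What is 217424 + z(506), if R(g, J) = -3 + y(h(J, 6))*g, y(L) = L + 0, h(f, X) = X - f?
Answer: 232601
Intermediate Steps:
y(L) = L
R(g, J) = -3 + g*(6 - J) (R(g, J) = -3 + (6 - J)*g = -3 + g*(6 - J))
z(H) = -3 + 30*H (z(H) = -3 - H*(-6 - 24) = -3 - 1*H*(-30) = -3 + 30*H)
217424 + z(506) = 217424 + (-3 + 30*506) = 217424 + (-3 + 15180) = 217424 + 15177 = 232601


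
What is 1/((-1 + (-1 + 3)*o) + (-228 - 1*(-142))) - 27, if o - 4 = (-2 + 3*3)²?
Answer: -512/19 ≈ -26.947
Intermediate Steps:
o = 53 (o = 4 + (-2 + 3*3)² = 4 + (-2 + 9)² = 4 + 7² = 4 + 49 = 53)
1/((-1 + (-1 + 3)*o) + (-228 - 1*(-142))) - 27 = 1/((-1 + (-1 + 3)*53) + (-228 - 1*(-142))) - 27 = 1/((-1 + 2*53) + (-228 + 142)) - 27 = 1/((-1 + 106) - 86) - 27 = 1/(105 - 86) - 27 = 1/19 - 27 = -512/19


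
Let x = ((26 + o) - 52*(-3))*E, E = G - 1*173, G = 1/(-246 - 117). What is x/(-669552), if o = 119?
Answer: 1181425/15190461 ≈ 0.077774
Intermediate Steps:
G = -1/363 (G = 1/(-363) = -1/363 ≈ -0.0027548)
E = -62800/363 (E = -1/363 - 1*173 = -1/363 - 173 = -62800/363 ≈ -173.00)
x = -18902800/363 (x = ((26 + 119) - 52*(-3))*(-62800/363) = (145 + 156)*(-62800/363) = 301*(-62800/363) = -18902800/363 ≈ -52074.)
x/(-669552) = -18902800/363/(-669552) = -18902800/363*(-1/669552) = 1181425/15190461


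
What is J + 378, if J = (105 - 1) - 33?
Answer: 449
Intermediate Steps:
J = 71 (J = 104 - 33 = 71)
J + 378 = 71 + 378 = 449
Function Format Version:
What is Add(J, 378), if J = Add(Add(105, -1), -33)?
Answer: 449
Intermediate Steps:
J = 71 (J = Add(104, -33) = 71)
Add(J, 378) = Add(71, 378) = 449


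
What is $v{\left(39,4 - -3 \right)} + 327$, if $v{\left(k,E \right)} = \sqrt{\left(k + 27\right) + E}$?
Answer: $327 + \sqrt{73} \approx 335.54$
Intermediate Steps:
$v{\left(k,E \right)} = \sqrt{27 + E + k}$ ($v{\left(k,E \right)} = \sqrt{\left(27 + k\right) + E} = \sqrt{27 + E + k}$)
$v{\left(39,4 - -3 \right)} + 327 = \sqrt{27 + \left(4 - -3\right) + 39} + 327 = \sqrt{27 + \left(4 + 3\right) + 39} + 327 = \sqrt{27 + 7 + 39} + 327 = \sqrt{73} + 327 = 327 + \sqrt{73}$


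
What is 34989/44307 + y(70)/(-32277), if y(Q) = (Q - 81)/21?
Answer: 878393570/1112297697 ≈ 0.78971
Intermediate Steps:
y(Q) = -27/7 + Q/21 (y(Q) = (-81 + Q)*(1/21) = -27/7 + Q/21)
34989/44307 + y(70)/(-32277) = 34989/44307 + (-27/7 + (1/21)*70)/(-32277) = 34989*(1/44307) + (-27/7 + 10/3)*(-1/32277) = 11663/14769 - 11/21*(-1/32277) = 11663/14769 + 11/677817 = 878393570/1112297697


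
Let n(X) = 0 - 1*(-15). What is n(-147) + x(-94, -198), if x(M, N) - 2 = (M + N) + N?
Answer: -473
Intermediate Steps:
x(M, N) = 2 + M + 2*N (x(M, N) = 2 + ((M + N) + N) = 2 + (M + 2*N) = 2 + M + 2*N)
n(X) = 15 (n(X) = 0 + 15 = 15)
n(-147) + x(-94, -198) = 15 + (2 - 94 + 2*(-198)) = 15 + (2 - 94 - 396) = 15 - 488 = -473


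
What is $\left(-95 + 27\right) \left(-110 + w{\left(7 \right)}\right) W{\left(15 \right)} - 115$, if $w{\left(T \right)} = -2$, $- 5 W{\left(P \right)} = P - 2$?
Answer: $- \frac{99583}{5} \approx -19917.0$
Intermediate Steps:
$W{\left(P \right)} = \frac{2}{5} - \frac{P}{5}$ ($W{\left(P \right)} = - \frac{P - 2}{5} = - \frac{-2 + P}{5} = \frac{2}{5} - \frac{P}{5}$)
$\left(-95 + 27\right) \left(-110 + w{\left(7 \right)}\right) W{\left(15 \right)} - 115 = \left(-95 + 27\right) \left(-110 - 2\right) \left(\frac{2}{5} - 3\right) - 115 = \left(-68\right) \left(-112\right) \left(\frac{2}{5} - 3\right) - 115 = 7616 \left(- \frac{13}{5}\right) - 115 = - \frac{99008}{5} - 115 = - \frac{99583}{5}$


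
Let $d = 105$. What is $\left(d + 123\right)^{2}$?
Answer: $51984$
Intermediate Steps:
$\left(d + 123\right)^{2} = \left(105 + 123\right)^{2} = 228^{2} = 51984$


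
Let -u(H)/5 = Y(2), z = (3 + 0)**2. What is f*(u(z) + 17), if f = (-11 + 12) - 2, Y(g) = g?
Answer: -7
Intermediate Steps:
z = 9 (z = 3**2 = 9)
u(H) = -10 (u(H) = -5*2 = -10)
f = -1 (f = 1 - 2 = -1)
f*(u(z) + 17) = -(-10 + 17) = -1*7 = -7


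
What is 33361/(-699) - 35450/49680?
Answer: -56071801/1157544 ≈ -48.440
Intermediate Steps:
33361/(-699) - 35450/49680 = 33361*(-1/699) - 35450*1/49680 = -33361/699 - 3545/4968 = -56071801/1157544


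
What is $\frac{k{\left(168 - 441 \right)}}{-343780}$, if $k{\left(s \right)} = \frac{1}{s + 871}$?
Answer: $- \frac{1}{205580440} \approx -4.8643 \cdot 10^{-9}$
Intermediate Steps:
$k{\left(s \right)} = \frac{1}{871 + s}$
$\frac{k{\left(168 - 441 \right)}}{-343780} = \frac{1}{\left(871 + \left(168 - 441\right)\right) \left(-343780\right)} = \frac{1}{871 + \left(168 - 441\right)} \left(- \frac{1}{343780}\right) = \frac{1}{871 - 273} \left(- \frac{1}{343780}\right) = \frac{1}{598} \left(- \frac{1}{343780}\right) = - \frac{1}{205580440}$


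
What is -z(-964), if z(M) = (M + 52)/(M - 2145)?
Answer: -912/3109 ≈ -0.29334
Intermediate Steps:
z(M) = (52 + M)/(-2145 + M)
-z(-964) = -(52 - 964)/(-2145 - 964) = -(-912)/(-3109) = -(-1)*(-912)/3109 = -1*912/3109 = -912/3109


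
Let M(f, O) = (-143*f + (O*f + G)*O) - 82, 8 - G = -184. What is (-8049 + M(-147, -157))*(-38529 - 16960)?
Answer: 202016416273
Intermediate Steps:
G = 192 (G = 8 - 1*(-184) = 8 + 184 = 192)
M(f, O) = -82 - 143*f + O*(192 + O*f) (M(f, O) = (-143*f + (O*f + 192)*O) - 82 = (-143*f + (192 + O*f)*O) - 82 = (-143*f + O*(192 + O*f)) - 82 = -82 - 143*f + O*(192 + O*f))
(-8049 + M(-147, -157))*(-38529 - 16960) = (-8049 + (-82 - 143*(-147) + 192*(-157) - 147*(-157)²))*(-38529 - 16960) = (-8049 + (-82 + 21021 - 30144 - 147*24649))*(-55489) = (-8049 + (-82 + 21021 - 30144 - 3623403))*(-55489) = (-8049 - 3632608)*(-55489) = -3640657*(-55489) = 202016416273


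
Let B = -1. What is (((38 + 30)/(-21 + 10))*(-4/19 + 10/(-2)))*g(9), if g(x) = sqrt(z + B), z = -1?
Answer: 612*I*sqrt(2)/19 ≈ 45.553*I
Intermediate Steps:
g(x) = I*sqrt(2) (g(x) = sqrt(-1 - 1) = sqrt(-2) = I*sqrt(2))
(((38 + 30)/(-21 + 10))*(-4/19 + 10/(-2)))*g(9) = (((38 + 30)/(-21 + 10))*(-4/19 + 10/(-2)))*(I*sqrt(2)) = ((68/(-11))*(-4*1/19 + 10*(-1/2)))*(I*sqrt(2)) = ((68*(-1/11))*(-4/19 - 5))*(I*sqrt(2)) = (-68/11*(-99/19))*(I*sqrt(2)) = 612*(I*sqrt(2))/19 = 612*I*sqrt(2)/19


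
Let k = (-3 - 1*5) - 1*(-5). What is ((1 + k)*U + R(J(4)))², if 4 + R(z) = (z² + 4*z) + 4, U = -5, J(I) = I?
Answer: 1764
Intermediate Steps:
R(z) = z² + 4*z (R(z) = -4 + ((z² + 4*z) + 4) = -4 + (4 + z² + 4*z) = z² + 4*z)
k = -3 (k = (-3 - 5) + 5 = -8 + 5 = -3)
((1 + k)*U + R(J(4)))² = ((1 - 3)*(-5) + 4*(4 + 4))² = (-2*(-5) + 4*8)² = (10 + 32)² = 42² = 1764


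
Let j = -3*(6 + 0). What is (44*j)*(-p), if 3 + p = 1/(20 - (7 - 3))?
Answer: -4653/2 ≈ -2326.5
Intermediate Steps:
p = -47/16 (p = -3 + 1/(20 - (7 - 3)) = -3 + 1/(20 - 1*4) = -3 + 1/(20 - 4) = -3 + 1/16 = -47/16 ≈ -2.9375)
j = -18 (j = -3*6 = -18)
(44*j)*(-p) = (44*(-18))*(-1*(-47/16)) = -792*47/16 = -4653/2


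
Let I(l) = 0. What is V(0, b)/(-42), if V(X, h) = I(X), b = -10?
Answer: 0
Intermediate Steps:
V(X, h) = 0
V(0, b)/(-42) = 0/(-42) = -1/42*0 = 0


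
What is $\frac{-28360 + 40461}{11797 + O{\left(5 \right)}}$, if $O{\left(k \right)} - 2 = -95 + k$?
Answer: $\frac{12101}{11709} \approx 1.0335$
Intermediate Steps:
$O{\left(k \right)} = -93 + k$ ($O{\left(k \right)} = 2 + \left(-95 + k\right) = -93 + k$)
$\frac{-28360 + 40461}{11797 + O{\left(5 \right)}} = \frac{-28360 + 40461}{11797 + \left(-93 + 5\right)} = \frac{12101}{11797 - 88} = \frac{12101}{11709}$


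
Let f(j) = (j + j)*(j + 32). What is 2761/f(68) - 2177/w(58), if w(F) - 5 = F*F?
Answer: -20305391/45818400 ≈ -0.44317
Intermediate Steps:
f(j) = 2*j*(32 + j) (f(j) = (2*j)*(32 + j) = 2*j*(32 + j))
w(F) = 5 + F**2 (w(F) = 5 + F*F = 5 + F**2)
2761/f(68) - 2177/w(58) = 2761/((2*68*(32 + 68))) - 2177/(5 + 58**2) = 2761/((2*68*100)) - 2177/(5 + 3364) = 2761/13600 - 2177/3369 = -20305391/45818400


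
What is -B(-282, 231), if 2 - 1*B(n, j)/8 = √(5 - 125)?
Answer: -16 + 16*I*√30 ≈ -16.0 + 87.636*I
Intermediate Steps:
B(n, j) = 16 - 16*I*√30 (B(n, j) = 16 - 8*√(5 - 125) = 16 - 16*I*√30)
-B(-282, 231) = -(16 - 16*I*√30) = -16 + 16*I*√30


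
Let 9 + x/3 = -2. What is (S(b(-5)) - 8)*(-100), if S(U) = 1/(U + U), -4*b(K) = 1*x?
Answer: 26200/33 ≈ 793.94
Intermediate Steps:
x = -33 (x = -27 + 3*(-2) = -27 - 6 = -33)
b(K) = 33/4 (b(K) = -(-33)/4 = -¼*(-33) = 33/4)
S(U) = 1/(2*U)
(S(b(-5)) - 8)*(-100) = (1/(2*(33/4)) - 8)*(-100) = ((½)*(4/33) - 8)*(-100) = (2/33 - 8)*(-100) = -262/33*(-100) = 26200/33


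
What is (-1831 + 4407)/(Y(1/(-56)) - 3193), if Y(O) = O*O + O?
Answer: -351232/435361 ≈ -0.80676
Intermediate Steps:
Y(O) = O + O² (Y(O) = O² + O = O + O²)
(-1831 + 4407)/(Y(1/(-56)) - 3193) = (-1831 + 4407)/((1 + 1/(-56))/(-56) - 3193) = 2576/(-(1 - 1/56)/56 - 3193) = 2576/(-1/56*55/56 - 3193) = 2576/(-55/3136 - 3193) = 2576/(-10013303/3136) = 2576*(-3136/10013303) = -351232/435361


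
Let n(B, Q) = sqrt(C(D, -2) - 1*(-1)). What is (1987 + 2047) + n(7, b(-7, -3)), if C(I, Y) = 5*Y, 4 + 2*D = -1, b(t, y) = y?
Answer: 4034 + 3*I ≈ 4034.0 + 3.0*I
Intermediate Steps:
D = -5/2 (D = -2 + (1/2)*(-1) = -2 - 1/2 = -5/2 ≈ -2.5000)
n(B, Q) = 3*I (n(B, Q) = sqrt(5*(-2) - 1*(-1)) = sqrt(-10 + 1) = sqrt(-9) = 3*I)
(1987 + 2047) + n(7, b(-7, -3)) = (1987 + 2047) + 3*I = 4034 + 3*I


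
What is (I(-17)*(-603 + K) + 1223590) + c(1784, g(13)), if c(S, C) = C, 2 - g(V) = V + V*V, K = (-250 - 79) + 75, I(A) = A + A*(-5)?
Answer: 1165134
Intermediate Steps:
I(A) = -4*A (I(A) = A - 5*A = -4*A)
K = -254 (K = -329 + 75 = -254)
g(V) = 2 - V - V**2 (g(V) = 2 - (V + V*V) = 2 - (V + V**2) = 2 + (-V - V**2) = 2 - V - V**2)
(I(-17)*(-603 + K) + 1223590) + c(1784, g(13)) = ((-4*(-17))*(-603 - 254) + 1223590) + (2 - 1*13 - 1*13**2) = (68*(-857) + 1223590) + (2 - 13 - 1*169) = (-58276 + 1223590) + (2 - 13 - 169) = 1165314 - 180 = 1165134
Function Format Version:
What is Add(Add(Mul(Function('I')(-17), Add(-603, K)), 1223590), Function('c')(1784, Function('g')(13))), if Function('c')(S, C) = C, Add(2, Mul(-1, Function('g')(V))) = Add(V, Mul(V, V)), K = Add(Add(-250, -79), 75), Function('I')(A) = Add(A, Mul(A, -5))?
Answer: 1165134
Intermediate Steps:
Function('I')(A) = Mul(-4, A) (Function('I')(A) = Add(A, Mul(-5, A)) = Mul(-4, A))
K = -254 (K = Add(-329, 75) = -254)
Function('g')(V) = Add(2, Mul(-1, V), Mul(-1, Pow(V, 2))) (Function('g')(V) = Add(2, Mul(-1, Add(V, Mul(V, V)))) = Add(2, Mul(-1, Add(V, Pow(V, 2)))) = Add(2, Add(Mul(-1, V), Mul(-1, Pow(V, 2)))) = Add(2, Mul(-1, V), Mul(-1, Pow(V, 2))))
Add(Add(Mul(Function('I')(-17), Add(-603, K)), 1223590), Function('c')(1784, Function('g')(13))) = Add(Add(Mul(Mul(-4, -17), Add(-603, -254)), 1223590), Add(2, Mul(-1, 13), Mul(-1, Pow(13, 2)))) = Add(Add(Mul(68, -857), 1223590), Add(2, -13, Mul(-1, 169))) = Add(Add(-58276, 1223590), Add(2, -13, -169)) = Add(1165314, -180) = 1165134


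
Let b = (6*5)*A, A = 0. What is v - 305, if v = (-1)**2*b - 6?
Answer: -311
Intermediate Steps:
b = 0 (b = (6*5)*0 = 30*0 = 0)
v = -6 (v = (-1)**2*0 - 6 = 1*0 - 6 = 0 - 6 = -6)
v - 305 = -6 - 305 = -311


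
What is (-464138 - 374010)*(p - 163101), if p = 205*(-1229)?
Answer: 347869974808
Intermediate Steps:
p = -251945
(-464138 - 374010)*(p - 163101) = (-464138 - 374010)*(-251945 - 163101) = -838148*(-415046) = 347869974808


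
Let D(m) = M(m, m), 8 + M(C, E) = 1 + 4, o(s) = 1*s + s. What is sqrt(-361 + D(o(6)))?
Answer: 2*I*sqrt(91) ≈ 19.079*I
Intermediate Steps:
o(s) = 2*s (o(s) = s + s = 2*s)
M(C, E) = -3 (M(C, E) = -8 + (1 + 4) = -8 + 5 = -3)
D(m) = -3
sqrt(-361 + D(o(6))) = sqrt(-361 - 3) = sqrt(-364) = 2*I*sqrt(91)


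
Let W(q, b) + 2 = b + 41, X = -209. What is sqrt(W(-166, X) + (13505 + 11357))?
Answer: 2*sqrt(6173) ≈ 157.14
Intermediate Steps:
W(q, b) = 39 + b (W(q, b) = -2 + (b + 41) = -2 + (41 + b) = 39 + b)
sqrt(W(-166, X) + (13505 + 11357)) = sqrt((39 - 209) + (13505 + 11357)) = sqrt(-170 + 24862) = sqrt(24692) = 2*sqrt(6173)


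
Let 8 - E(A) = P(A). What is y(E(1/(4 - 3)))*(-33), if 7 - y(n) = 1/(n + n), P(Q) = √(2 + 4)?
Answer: -6633/29 + 33*√6/116 ≈ -228.03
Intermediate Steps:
P(Q) = √6
E(A) = 8 - √6
y(n) = 7 - 1/(2*n) (y(n) = 7 - 1/(n + n) = 7 - 1/(2*n))
y(E(1/(4 - 3)))*(-33) = (7 - 1/(2*(8 - √6)))*(-33) = -231 + 33/(2*(8 - √6))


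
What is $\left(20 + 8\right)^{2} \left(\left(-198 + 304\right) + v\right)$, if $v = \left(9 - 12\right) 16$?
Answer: $45472$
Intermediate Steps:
$v = -48$ ($v = \left(-3\right) 16 = -48$)
$\left(20 + 8\right)^{2} \left(\left(-198 + 304\right) + v\right) = \left(20 + 8\right)^{2} \left(\left(-198 + 304\right) - 48\right) = 28^{2} \left(106 - 48\right) = 784 \cdot 58 = 45472$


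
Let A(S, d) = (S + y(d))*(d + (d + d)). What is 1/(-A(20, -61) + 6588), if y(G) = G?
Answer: -1/915 ≈ -0.0010929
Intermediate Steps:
A(S, d) = 3*d*(S + d) (A(S, d) = (S + d)*(d + (d + d)) = (S + d)*(d + 2*d) = (S + d)*(3*d) = 3*d*(S + d))
1/(-A(20, -61) + 6588) = 1/(-3*(-61)*(20 - 61) + 6588) = 1/(-3*(-61)*(-41) + 6588) = 1/(-1*7503 + 6588) = 1/(-7503 + 6588) = 1/(-915) = -1/915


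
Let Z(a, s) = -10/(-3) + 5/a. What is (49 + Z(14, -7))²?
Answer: 4897369/1764 ≈ 2776.3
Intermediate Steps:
Z(a, s) = 10/3 + 5/a (Z(a, s) = -10*(-⅓) + 5/a = 10/3 + 5/a)
(49 + Z(14, -7))² = (49 + (10/3 + 5/14))² = (49 + 155/42)² = (2213/42)² = 4897369/1764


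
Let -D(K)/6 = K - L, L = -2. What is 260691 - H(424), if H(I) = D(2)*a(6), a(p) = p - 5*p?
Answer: 260115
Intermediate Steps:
D(K) = -12 - 6*K (D(K) = -6*(K - 1*(-2)) = -6*(K + 2) = -6*(2 + K) = -12 - 6*K)
a(p) = -4*p
H(I) = 576 (H(I) = (-12 - 6*2)*(-4*6) = (-12 - 12)*(-24) = -24*(-24) = 576)
260691 - H(424) = 260691 - 1*576 = 260691 - 576 = 260115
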